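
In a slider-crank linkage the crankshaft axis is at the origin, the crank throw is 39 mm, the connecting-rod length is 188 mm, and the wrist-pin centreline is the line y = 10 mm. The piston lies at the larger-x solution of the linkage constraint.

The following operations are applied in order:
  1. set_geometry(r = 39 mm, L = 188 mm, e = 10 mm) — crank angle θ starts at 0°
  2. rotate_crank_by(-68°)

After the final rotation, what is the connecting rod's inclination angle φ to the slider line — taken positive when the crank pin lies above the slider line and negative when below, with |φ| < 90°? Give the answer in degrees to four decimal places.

-14.2133

set_geometry: r = 39 mm, L = 188 mm, e = 10 mm; θ ← 0°
rotate_crank_by(-68°): θ ← 0° -68° = -68°
crank pin P = (r cos θ, r sin θ) = (14.609657, -36.160170)
h = r sin θ − e = -36.160170 − 10 = -46.160170
sin φ = h / L = -46.160170 / 188 = -0.24553282
φ = arcsin(-0.24553282) = -14.213324°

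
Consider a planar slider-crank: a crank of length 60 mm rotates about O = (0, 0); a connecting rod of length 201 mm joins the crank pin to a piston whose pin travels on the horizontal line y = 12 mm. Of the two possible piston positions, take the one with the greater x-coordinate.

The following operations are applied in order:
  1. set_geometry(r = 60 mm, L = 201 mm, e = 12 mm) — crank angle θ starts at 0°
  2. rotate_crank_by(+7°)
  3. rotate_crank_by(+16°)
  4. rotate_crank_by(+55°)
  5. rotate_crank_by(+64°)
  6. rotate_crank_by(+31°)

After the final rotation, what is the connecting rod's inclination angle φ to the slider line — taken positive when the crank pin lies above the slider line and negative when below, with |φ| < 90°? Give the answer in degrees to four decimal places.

set_geometry: r = 60 mm, L = 201 mm, e = 12 mm; θ ← 0°
rotate_crank_by(+7°): θ ← 0° +7° = 7°
rotate_crank_by(+16°): θ ← 7° +16° = 23°
rotate_crank_by(+55°): θ ← 23° +55° = 78°
rotate_crank_by(+64°): θ ← 78° +64° = 142°
rotate_crank_by(+31°): θ ← 142° +31° = 173°
crank pin P = (r cos θ, r sin θ) = (-59.552769, 7.312161)
h = r sin θ − e = 7.312161 − 12 = -4.687839
sin φ = h / L = -4.687839 / 201 = -0.02332258
φ = arcsin(-0.02332258) = -1.336407°

-1.3364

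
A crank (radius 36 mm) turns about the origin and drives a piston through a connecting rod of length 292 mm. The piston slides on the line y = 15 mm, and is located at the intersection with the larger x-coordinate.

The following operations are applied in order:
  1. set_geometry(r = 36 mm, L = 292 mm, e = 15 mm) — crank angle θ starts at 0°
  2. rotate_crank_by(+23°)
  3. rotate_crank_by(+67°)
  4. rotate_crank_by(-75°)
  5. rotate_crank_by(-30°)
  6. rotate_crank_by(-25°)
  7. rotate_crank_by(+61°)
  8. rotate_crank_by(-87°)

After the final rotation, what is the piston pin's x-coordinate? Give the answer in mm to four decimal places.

302.6890

set_geometry: r = 36 mm, L = 292 mm, e = 15 mm; θ ← 0°
rotate_crank_by(+23°): θ ← 0° +23° = 23°
rotate_crank_by(+67°): θ ← 23° +67° = 90°
rotate_crank_by(-75°): θ ← 90° -75° = 15°
rotate_crank_by(-30°): θ ← 15° -30° = -15°
rotate_crank_by(-25°): θ ← -15° -25° = -40°
rotate_crank_by(+61°): θ ← -40° +61° = 21°
rotate_crank_by(-87°): θ ← 21° -87° = -66°
crank pin P = (r cos θ, r sin θ) = (14.642519, -32.887636)
h = r sin θ − e = -32.887636 − 15 = -47.887636
x = r cos θ + √(L² − h²) = 14.642519 + √(85264.0 − 2293.2257) = 14.642519 + 288.046479 = 302.688999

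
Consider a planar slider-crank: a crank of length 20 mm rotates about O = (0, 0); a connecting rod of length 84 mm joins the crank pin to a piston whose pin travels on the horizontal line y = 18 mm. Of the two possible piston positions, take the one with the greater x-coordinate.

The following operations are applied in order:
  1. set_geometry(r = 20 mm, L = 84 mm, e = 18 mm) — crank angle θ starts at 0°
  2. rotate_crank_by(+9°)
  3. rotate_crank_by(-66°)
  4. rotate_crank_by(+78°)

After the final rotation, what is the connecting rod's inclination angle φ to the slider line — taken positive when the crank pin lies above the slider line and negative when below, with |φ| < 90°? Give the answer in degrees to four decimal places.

-7.4095

set_geometry: r = 20 mm, L = 84 mm, e = 18 mm; θ ← 0°
rotate_crank_by(+9°): θ ← 0° +9° = 9°
rotate_crank_by(-66°): θ ← 9° -66° = -57°
rotate_crank_by(+78°): θ ← -57° +78° = 21°
crank pin P = (r cos θ, r sin θ) = (18.671609, 7.167359)
h = r sin θ − e = 7.167359 − 18 = -10.832641
sin φ = h / L = -10.832641 / 84 = -0.12896001
φ = arcsin(-0.12896001) = -7.409500°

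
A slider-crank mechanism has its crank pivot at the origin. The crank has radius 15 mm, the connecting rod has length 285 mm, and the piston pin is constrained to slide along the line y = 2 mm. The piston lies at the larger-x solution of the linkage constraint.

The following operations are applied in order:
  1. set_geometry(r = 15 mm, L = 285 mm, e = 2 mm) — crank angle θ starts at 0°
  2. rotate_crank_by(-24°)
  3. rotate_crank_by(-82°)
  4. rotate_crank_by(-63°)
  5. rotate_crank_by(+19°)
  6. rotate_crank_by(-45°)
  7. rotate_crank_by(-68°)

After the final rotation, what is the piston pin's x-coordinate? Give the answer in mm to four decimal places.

set_geometry: r = 15 mm, L = 285 mm, e = 2 mm; θ ← 0°
rotate_crank_by(-24°): θ ← 0° -24° = -24°
rotate_crank_by(-82°): θ ← -24° -82° = -106°
rotate_crank_by(-63°): θ ← -106° -63° = -169°
rotate_crank_by(+19°): θ ← -169° +19° = -150°
rotate_crank_by(-45°): θ ← -150° -45° = -195°
rotate_crank_by(-68°): θ ← -195° -68° = -263°
crank pin P = (r cos θ, r sin θ) = (-1.828040, 14.888192)
h = r sin θ − e = 14.888192 − 2 = 12.888192
x = r cos θ + √(L² − h²) = -1.828040 + √(81225.0 − 166.1055) = -1.828040 + 284.708438 = 282.880398

282.8804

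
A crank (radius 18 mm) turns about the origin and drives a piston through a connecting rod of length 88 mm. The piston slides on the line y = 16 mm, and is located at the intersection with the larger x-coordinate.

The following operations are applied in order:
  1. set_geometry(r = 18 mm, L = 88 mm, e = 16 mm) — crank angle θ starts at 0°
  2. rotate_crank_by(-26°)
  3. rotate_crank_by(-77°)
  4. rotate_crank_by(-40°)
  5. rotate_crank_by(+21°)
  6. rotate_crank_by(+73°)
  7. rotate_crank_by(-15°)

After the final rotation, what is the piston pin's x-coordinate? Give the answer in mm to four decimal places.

set_geometry: r = 18 mm, L = 88 mm, e = 16 mm; θ ← 0°
rotate_crank_by(-26°): θ ← 0° -26° = -26°
rotate_crank_by(-77°): θ ← -26° -77° = -103°
rotate_crank_by(-40°): θ ← -103° -40° = -143°
rotate_crank_by(+21°): θ ← -143° +21° = -122°
rotate_crank_by(+73°): θ ← -122° +73° = -49°
rotate_crank_by(-15°): θ ← -49° -15° = -64°
crank pin P = (r cos θ, r sin θ) = (7.890681, -16.178293)
h = r sin θ − e = -16.178293 − 16 = -32.178293
x = r cos θ + √(L² − h²) = 7.890681 + √(7744.0 − 1035.4425) = 7.890681 + 81.905784 = 89.796465

89.7965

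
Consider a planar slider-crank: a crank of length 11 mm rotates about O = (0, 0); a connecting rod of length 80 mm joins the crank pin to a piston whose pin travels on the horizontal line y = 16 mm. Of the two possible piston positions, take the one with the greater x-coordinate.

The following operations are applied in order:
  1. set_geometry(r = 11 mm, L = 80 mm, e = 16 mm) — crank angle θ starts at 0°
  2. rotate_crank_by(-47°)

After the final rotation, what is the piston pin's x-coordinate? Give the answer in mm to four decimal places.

set_geometry: r = 11 mm, L = 80 mm, e = 16 mm; θ ← 0°
rotate_crank_by(-47°): θ ← 0° -47° = -47°
crank pin P = (r cos θ, r sin θ) = (7.501982, -8.044891)
h = r sin θ − e = -8.044891 − 16 = -24.044891
x = r cos θ + √(L² − h²) = 7.501982 + √(6400.0 − 578.1568) = 7.501982 + 76.301004 = 83.802986

83.8030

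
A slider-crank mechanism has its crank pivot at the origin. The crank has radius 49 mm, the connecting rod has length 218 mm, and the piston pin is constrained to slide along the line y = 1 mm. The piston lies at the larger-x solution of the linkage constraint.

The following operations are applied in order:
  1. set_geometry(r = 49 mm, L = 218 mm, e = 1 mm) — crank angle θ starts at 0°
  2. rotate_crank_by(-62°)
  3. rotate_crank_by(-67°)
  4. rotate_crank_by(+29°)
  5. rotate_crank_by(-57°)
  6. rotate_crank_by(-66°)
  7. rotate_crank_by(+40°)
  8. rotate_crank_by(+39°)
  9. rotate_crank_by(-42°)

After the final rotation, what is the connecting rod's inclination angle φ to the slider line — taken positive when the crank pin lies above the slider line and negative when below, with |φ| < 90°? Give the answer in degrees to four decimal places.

set_geometry: r = 49 mm, L = 218 mm, e = 1 mm; θ ← 0°
rotate_crank_by(-62°): θ ← 0° -62° = -62°
rotate_crank_by(-67°): θ ← -62° -67° = -129°
rotate_crank_by(+29°): θ ← -129° +29° = -100°
rotate_crank_by(-57°): θ ← -100° -57° = -157°
rotate_crank_by(-66°): θ ← -157° -66° = -223°
rotate_crank_by(+40°): θ ← -223° +40° = -183°
rotate_crank_by(+39°): θ ← -183° +39° = -144°
rotate_crank_by(-42°): θ ← -144° -42° = -186°
crank pin P = (r cos θ, r sin θ) = (-48.731573, 5.121895)
h = r sin θ − e = 5.121895 − 1 = 4.121895
sin φ = h / L = 4.121895 / 218 = 0.01890777
φ = arcsin(0.01890777) = 1.083400°

1.0834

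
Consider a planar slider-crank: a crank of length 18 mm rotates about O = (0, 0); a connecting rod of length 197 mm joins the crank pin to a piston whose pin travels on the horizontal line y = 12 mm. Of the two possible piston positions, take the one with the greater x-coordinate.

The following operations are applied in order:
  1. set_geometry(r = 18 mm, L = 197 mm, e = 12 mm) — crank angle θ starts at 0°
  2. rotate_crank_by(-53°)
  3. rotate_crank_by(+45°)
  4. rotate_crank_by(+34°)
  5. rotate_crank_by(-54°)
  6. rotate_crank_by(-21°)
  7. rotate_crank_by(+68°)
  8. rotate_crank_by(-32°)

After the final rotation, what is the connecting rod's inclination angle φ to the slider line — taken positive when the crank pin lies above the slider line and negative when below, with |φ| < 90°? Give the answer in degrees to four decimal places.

-4.6729

set_geometry: r = 18 mm, L = 197 mm, e = 12 mm; θ ← 0°
rotate_crank_by(-53°): θ ← 0° -53° = -53°
rotate_crank_by(+45°): θ ← -53° +45° = -8°
rotate_crank_by(+34°): θ ← -8° +34° = 26°
rotate_crank_by(-54°): θ ← 26° -54° = -28°
rotate_crank_by(-21°): θ ← -28° -21° = -49°
rotate_crank_by(+68°): θ ← -49° +68° = 19°
rotate_crank_by(-32°): θ ← 19° -32° = -13°
crank pin P = (r cos θ, r sin θ) = (17.538661, -4.049119)
h = r sin θ − e = -4.049119 − 12 = -16.049119
sin φ = h / L = -16.049119 / 197 = -0.08146761
φ = arcsin(-0.08146761) = -4.672929°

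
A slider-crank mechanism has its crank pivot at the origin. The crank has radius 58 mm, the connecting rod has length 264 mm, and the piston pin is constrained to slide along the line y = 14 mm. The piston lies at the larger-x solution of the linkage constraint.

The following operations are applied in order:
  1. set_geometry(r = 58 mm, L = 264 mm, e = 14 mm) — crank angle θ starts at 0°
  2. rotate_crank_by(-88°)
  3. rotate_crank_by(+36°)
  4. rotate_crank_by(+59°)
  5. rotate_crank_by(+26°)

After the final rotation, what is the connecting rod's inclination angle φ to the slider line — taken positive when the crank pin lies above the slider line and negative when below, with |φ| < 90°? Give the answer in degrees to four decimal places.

3.8202

set_geometry: r = 58 mm, L = 264 mm, e = 14 mm; θ ← 0°
rotate_crank_by(-88°): θ ← 0° -88° = -88°
rotate_crank_by(+36°): θ ← -88° +36° = -52°
rotate_crank_by(+59°): θ ← -52° +59° = 7°
rotate_crank_by(+26°): θ ← 7° +26° = 33°
crank pin P = (r cos θ, r sin θ) = (48.642893, 31.589064)
h = r sin θ − e = 31.589064 − 14 = 17.589064
sin φ = h / L = 17.589064 / 264 = 0.06662524
φ = arcsin(0.06662524) = 3.820175°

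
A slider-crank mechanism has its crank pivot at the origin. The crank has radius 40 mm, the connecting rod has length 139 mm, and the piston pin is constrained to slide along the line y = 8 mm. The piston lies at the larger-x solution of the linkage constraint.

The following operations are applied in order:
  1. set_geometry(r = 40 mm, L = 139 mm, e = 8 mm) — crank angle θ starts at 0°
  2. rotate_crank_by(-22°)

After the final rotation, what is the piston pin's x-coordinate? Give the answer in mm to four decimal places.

174.1739

set_geometry: r = 40 mm, L = 139 mm, e = 8 mm; θ ← 0°
rotate_crank_by(-22°): θ ← 0° -22° = -22°
crank pin P = (r cos θ, r sin θ) = (37.087354, -14.984264)
h = r sin θ − e = -14.984264 − 8 = -22.984264
x = r cos θ + √(L² − h²) = 37.087354 + √(19321.0 − 528.2764) = 37.087354 + 137.086555 = 174.173909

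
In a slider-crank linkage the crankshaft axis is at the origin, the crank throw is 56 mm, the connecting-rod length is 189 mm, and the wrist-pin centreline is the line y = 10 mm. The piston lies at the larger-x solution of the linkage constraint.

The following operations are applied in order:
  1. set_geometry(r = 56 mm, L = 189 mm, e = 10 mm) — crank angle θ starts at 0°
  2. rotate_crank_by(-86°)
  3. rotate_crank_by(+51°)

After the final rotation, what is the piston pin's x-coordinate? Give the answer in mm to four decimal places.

set_geometry: r = 56 mm, L = 189 mm, e = 10 mm; θ ← 0°
rotate_crank_by(-86°): θ ← 0° -86° = -86°
rotate_crank_by(+51°): θ ← -86° +51° = -35°
crank pin P = (r cos θ, r sin θ) = (45.872514, -32.120280)
h = r sin θ − e = -32.120280 − 10 = -42.120280
x = r cos θ + √(L² − h²) = 45.872514 + √(35721.0 − 1774.1180) = 45.872514 + 184.246796 = 230.119311

230.1193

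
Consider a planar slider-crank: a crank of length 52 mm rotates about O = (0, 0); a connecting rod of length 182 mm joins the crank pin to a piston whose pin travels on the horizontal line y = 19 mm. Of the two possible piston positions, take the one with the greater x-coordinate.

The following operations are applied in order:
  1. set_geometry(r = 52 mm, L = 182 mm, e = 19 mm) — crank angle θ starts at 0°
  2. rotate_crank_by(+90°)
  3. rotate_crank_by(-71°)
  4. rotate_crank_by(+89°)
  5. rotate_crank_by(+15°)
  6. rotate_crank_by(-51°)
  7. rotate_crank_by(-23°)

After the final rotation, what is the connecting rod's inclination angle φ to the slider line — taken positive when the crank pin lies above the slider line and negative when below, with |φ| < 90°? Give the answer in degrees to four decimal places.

6.3866

set_geometry: r = 52 mm, L = 182 mm, e = 19 mm; θ ← 0°
rotate_crank_by(+90°): θ ← 0° +90° = 90°
rotate_crank_by(-71°): θ ← 90° -71° = 19°
rotate_crank_by(+89°): θ ← 19° +89° = 108°
rotate_crank_by(+15°): θ ← 108° +15° = 123°
rotate_crank_by(-51°): θ ← 123° -51° = 72°
rotate_crank_by(-23°): θ ← 72° -23° = 49°
crank pin P = (r cos θ, r sin θ) = (34.115070, 39.244898)
h = r sin θ − e = 39.244898 − 19 = 20.244898
sin φ = h / L = 20.244898 / 182 = 0.11123570
φ = arcsin(0.11123570) = 6.386553°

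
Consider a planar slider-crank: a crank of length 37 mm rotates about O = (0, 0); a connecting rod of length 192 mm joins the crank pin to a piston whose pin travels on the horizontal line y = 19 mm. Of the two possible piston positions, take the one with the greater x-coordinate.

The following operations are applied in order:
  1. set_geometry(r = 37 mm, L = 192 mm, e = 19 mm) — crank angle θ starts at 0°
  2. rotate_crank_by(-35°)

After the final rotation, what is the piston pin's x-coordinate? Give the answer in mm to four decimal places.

218.0482

set_geometry: r = 37 mm, L = 192 mm, e = 19 mm; θ ← 0°
rotate_crank_by(-35°): θ ← 0° -35° = -35°
crank pin P = (r cos θ, r sin θ) = (30.308626, -21.222328)
h = r sin θ − e = -21.222328 − 19 = -40.222328
x = r cos θ + √(L² − h²) = 30.308626 + √(36864.0 − 1617.8357) = 30.308626 + 187.739618 = 218.048244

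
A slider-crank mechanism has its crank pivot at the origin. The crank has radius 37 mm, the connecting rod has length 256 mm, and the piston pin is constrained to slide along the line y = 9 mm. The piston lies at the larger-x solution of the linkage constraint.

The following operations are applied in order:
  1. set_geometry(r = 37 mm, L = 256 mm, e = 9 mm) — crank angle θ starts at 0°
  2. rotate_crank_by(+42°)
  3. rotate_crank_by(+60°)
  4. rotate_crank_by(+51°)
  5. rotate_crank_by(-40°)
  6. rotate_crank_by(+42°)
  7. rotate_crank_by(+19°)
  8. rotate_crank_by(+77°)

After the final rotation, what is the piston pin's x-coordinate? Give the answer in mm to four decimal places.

240.1471

set_geometry: r = 37 mm, L = 256 mm, e = 9 mm; θ ← 0°
rotate_crank_by(+42°): θ ← 0° +42° = 42°
rotate_crank_by(+60°): θ ← 42° +60° = 102°
rotate_crank_by(+51°): θ ← 102° +51° = 153°
rotate_crank_by(-40°): θ ← 153° -40° = 113°
rotate_crank_by(+42°): θ ← 113° +42° = 155°
rotate_crank_by(+19°): θ ← 155° +19° = 174°
rotate_crank_by(+77°): θ ← 174° +77° = 251°
crank pin P = (r cos θ, r sin θ) = (-12.046022, -34.984187)
h = r sin θ − e = -34.984187 − 9 = -43.984187
x = r cos θ + √(L² − h²) = -12.046022 + √(65536.0 − 1934.6087) = -12.046022 + 252.193163 = 240.147141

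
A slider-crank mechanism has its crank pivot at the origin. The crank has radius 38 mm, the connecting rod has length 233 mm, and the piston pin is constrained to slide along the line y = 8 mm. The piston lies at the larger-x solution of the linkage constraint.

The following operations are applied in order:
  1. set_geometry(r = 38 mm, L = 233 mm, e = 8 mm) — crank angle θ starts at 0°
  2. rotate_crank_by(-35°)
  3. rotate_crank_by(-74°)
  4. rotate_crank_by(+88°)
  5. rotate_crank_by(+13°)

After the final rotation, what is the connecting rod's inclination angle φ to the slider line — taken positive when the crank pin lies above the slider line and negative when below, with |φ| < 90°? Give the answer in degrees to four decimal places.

set_geometry: r = 38 mm, L = 233 mm, e = 8 mm; θ ← 0°
rotate_crank_by(-35°): θ ← 0° -35° = -35°
rotate_crank_by(-74°): θ ← -35° -74° = -109°
rotate_crank_by(+88°): θ ← -109° +88° = -21°
rotate_crank_by(+13°): θ ← -21° +13° = -8°
crank pin P = (r cos θ, r sin θ) = (37.630187, -5.288578)
h = r sin θ − e = -5.288578 − 8 = -13.288578
sin φ = h / L = -13.288578 / 233 = -0.05703252
φ = arcsin(-0.05703252) = -3.269497°

-3.2695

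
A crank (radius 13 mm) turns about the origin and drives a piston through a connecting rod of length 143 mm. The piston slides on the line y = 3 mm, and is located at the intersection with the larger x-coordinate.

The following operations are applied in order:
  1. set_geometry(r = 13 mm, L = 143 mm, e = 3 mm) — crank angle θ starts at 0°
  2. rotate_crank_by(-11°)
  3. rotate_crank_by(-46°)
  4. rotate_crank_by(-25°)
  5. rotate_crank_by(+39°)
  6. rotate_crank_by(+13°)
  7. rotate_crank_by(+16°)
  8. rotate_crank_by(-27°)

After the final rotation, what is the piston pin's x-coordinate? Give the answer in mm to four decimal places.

152.3457

set_geometry: r = 13 mm, L = 143 mm, e = 3 mm; θ ← 0°
rotate_crank_by(-11°): θ ← 0° -11° = -11°
rotate_crank_by(-46°): θ ← -11° -46° = -57°
rotate_crank_by(-25°): θ ← -57° -25° = -82°
rotate_crank_by(+39°): θ ← -82° +39° = -43°
rotate_crank_by(+13°): θ ← -43° +13° = -30°
rotate_crank_by(+16°): θ ← -30° +16° = -14°
rotate_crank_by(-27°): θ ← -14° -27° = -41°
crank pin P = (r cos θ, r sin θ) = (9.811225, -8.528767)
h = r sin θ − e = -8.528767 − 3 = -11.528767
x = r cos θ + √(L² − h²) = 9.811225 + √(20449.0 − 132.9125) = 9.811225 + 142.534513 = 152.345738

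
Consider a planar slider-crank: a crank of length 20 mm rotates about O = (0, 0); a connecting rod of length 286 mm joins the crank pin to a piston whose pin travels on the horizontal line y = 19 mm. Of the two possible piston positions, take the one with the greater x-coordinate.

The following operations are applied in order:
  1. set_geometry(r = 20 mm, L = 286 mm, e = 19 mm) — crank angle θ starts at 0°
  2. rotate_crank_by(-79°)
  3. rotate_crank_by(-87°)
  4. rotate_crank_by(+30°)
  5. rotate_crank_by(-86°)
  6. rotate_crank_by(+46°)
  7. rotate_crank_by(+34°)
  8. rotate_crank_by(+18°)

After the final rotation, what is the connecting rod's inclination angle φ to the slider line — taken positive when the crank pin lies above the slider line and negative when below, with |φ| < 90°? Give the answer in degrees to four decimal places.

set_geometry: r = 20 mm, L = 286 mm, e = 19 mm; θ ← 0°
rotate_crank_by(-79°): θ ← 0° -79° = -79°
rotate_crank_by(-87°): θ ← -79° -87° = -166°
rotate_crank_by(+30°): θ ← -166° +30° = -136°
rotate_crank_by(-86°): θ ← -136° -86° = -222°
rotate_crank_by(+46°): θ ← -222° +46° = -176°
rotate_crank_by(+34°): θ ← -176° +34° = -142°
rotate_crank_by(+18°): θ ← -142° +18° = -124°
crank pin P = (r cos θ, r sin θ) = (-11.183858, -16.580751)
h = r sin θ − e = -16.580751 − 19 = -35.580751
sin φ = h / L = -35.580751 / 286 = -0.12440822
φ = arcsin(-0.12440822) = -7.146583°

-7.1466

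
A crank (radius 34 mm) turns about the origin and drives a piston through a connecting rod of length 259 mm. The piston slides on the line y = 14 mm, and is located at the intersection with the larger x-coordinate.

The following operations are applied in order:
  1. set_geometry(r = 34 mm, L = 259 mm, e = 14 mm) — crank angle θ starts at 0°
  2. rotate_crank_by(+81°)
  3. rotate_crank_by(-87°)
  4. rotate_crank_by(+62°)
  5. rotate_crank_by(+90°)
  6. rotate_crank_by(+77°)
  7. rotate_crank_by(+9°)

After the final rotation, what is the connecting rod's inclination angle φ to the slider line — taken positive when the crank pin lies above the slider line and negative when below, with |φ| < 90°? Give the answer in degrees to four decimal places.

set_geometry: r = 34 mm, L = 259 mm, e = 14 mm; θ ← 0°
rotate_crank_by(+81°): θ ← 0° +81° = 81°
rotate_crank_by(-87°): θ ← 81° -87° = -6°
rotate_crank_by(+62°): θ ← -6° +62° = 56°
rotate_crank_by(+90°): θ ← 56° +90° = 146°
rotate_crank_by(+77°): θ ← 146° +77° = 223°
rotate_crank_by(+9°): θ ← 223° +9° = 232°
crank pin P = (r cos θ, r sin θ) = (-20.932490, -26.792366)
h = r sin θ − e = -26.792366 − 14 = -40.792366
sin φ = h / L = -40.792366 / 259 = -0.15749948
φ = arcsin(-0.15749948) = -9.061787°

-9.0618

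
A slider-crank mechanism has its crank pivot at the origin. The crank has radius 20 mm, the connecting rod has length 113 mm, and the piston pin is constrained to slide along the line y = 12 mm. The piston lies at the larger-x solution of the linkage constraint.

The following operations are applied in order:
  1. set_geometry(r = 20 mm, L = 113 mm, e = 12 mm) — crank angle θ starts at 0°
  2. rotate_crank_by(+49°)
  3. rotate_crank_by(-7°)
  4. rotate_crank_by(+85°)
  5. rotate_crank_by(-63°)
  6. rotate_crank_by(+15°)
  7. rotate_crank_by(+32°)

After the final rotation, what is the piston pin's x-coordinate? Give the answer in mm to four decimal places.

105.6355

set_geometry: r = 20 mm, L = 113 mm, e = 12 mm; θ ← 0°
rotate_crank_by(+49°): θ ← 0° +49° = 49°
rotate_crank_by(-7°): θ ← 49° -7° = 42°
rotate_crank_by(+85°): θ ← 42° +85° = 127°
rotate_crank_by(-63°): θ ← 127° -63° = 64°
rotate_crank_by(+15°): θ ← 64° +15° = 79°
rotate_crank_by(+32°): θ ← 79° +32° = 111°
crank pin P = (r cos θ, r sin θ) = (-7.167359, 18.671609)
h = r sin θ − e = 18.671609 − 12 = 6.671609
x = r cos θ + √(L² − h²) = -7.167359 + √(12769.0 − 44.5104) = -7.167359 + 112.802880 = 105.635521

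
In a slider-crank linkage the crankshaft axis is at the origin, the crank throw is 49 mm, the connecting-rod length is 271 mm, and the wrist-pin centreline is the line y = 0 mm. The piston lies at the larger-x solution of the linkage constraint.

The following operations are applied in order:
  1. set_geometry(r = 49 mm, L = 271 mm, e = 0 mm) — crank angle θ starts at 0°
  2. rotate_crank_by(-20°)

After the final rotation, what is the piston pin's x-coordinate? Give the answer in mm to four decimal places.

set_geometry: r = 49 mm, L = 271 mm, e = 0 mm; θ ← 0°
rotate_crank_by(-20°): θ ← 0° -20° = -20°
crank pin P = (r cos θ, r sin θ) = (46.044938, -16.758987)
h = r sin θ − e = -16.758987 − 0 = -16.758987
x = r cos θ + √(L² − h²) = 46.044938 + √(73441.0 − 280.8636) = 46.044938 + 270.481305 = 316.526243

316.5262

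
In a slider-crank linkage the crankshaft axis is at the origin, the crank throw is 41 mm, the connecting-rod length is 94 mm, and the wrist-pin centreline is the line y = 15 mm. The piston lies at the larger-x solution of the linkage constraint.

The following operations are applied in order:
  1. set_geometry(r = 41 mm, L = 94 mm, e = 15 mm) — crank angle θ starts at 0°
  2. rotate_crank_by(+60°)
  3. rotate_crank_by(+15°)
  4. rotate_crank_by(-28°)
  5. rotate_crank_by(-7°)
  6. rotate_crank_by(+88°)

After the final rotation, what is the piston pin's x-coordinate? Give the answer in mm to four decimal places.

set_geometry: r = 41 mm, L = 94 mm, e = 15 mm; θ ← 0°
rotate_crank_by(+60°): θ ← 0° +60° = 60°
rotate_crank_by(+15°): θ ← 60° +15° = 75°
rotate_crank_by(-28°): θ ← 75° -28° = 47°
rotate_crank_by(-7°): θ ← 47° -7° = 40°
rotate_crank_by(+88°): θ ← 40° +88° = 128°
crank pin P = (r cos θ, r sin θ) = (-25.242120, 32.308441)
h = r sin θ − e = 32.308441 − 15 = 17.308441
x = r cos θ + √(L² − h²) = -25.242120 + √(8836.0 − 299.5821) = -25.242120 + 92.392737 = 67.150617

67.1506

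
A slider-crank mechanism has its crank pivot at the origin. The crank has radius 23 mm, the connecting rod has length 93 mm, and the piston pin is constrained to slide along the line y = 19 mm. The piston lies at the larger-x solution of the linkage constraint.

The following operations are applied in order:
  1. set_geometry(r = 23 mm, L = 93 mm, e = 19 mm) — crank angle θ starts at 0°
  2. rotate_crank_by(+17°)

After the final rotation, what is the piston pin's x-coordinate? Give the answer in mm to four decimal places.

114.1813

set_geometry: r = 23 mm, L = 93 mm, e = 19 mm; θ ← 0°
rotate_crank_by(+17°): θ ← 0° +17° = 17°
crank pin P = (r cos θ, r sin θ) = (21.995009, 6.724549)
h = r sin θ − e = 6.724549 − 19 = -12.275451
x = r cos θ + √(L² − h²) = 21.995009 + √(8649.0 − 150.6867) = 21.995009 + 92.186297 = 114.181306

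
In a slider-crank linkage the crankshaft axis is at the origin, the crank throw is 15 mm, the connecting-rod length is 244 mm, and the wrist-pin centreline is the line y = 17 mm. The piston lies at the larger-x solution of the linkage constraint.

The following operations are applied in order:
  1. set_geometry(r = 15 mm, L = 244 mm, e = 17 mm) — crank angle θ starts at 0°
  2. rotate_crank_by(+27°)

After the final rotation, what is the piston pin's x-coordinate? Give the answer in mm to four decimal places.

257.1522

set_geometry: r = 15 mm, L = 244 mm, e = 17 mm; θ ← 0°
rotate_crank_by(+27°): θ ← 0° +27° = 27°
crank pin P = (r cos θ, r sin θ) = (13.365098, 6.809857)
h = r sin θ − e = 6.809857 − 17 = -10.190143
x = r cos θ + √(L² − h²) = 13.365098 + √(59536.0 − 103.8390) = 13.365098 + 243.787122 = 257.152220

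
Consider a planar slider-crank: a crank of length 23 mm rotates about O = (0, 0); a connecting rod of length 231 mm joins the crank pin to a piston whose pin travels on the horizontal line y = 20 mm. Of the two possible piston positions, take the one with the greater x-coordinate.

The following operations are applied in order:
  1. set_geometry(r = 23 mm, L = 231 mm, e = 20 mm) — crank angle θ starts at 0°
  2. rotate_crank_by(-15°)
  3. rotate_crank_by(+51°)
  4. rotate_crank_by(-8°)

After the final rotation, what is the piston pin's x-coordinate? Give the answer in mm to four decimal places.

set_geometry: r = 23 mm, L = 231 mm, e = 20 mm; θ ← 0°
rotate_crank_by(-15°): θ ← 0° -15° = -15°
rotate_crank_by(+51°): θ ← -15° +51° = 36°
rotate_crank_by(-8°): θ ← 36° -8° = 28°
crank pin P = (r cos θ, r sin θ) = (20.307795, 10.797846)
h = r sin θ − e = 10.797846 − 20 = -9.202154
x = r cos θ + √(L² − h²) = 20.307795 + √(53361.0 − 84.6796) = 20.307795 + 230.816638 = 251.124433

251.1244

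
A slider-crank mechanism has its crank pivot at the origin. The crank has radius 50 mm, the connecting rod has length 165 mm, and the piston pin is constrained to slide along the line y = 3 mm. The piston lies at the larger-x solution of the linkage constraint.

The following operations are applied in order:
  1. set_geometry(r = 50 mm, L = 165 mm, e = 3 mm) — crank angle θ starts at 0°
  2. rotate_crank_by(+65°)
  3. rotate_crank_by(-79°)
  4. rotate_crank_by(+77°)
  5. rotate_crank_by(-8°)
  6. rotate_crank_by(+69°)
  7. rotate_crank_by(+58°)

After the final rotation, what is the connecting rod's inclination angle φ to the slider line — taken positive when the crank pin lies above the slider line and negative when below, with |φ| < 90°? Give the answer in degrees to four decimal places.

set_geometry: r = 50 mm, L = 165 mm, e = 3 mm; θ ← 0°
rotate_crank_by(+65°): θ ← 0° +65° = 65°
rotate_crank_by(-79°): θ ← 65° -79° = -14°
rotate_crank_by(+77°): θ ← -14° +77° = 63°
rotate_crank_by(-8°): θ ← 63° -8° = 55°
rotate_crank_by(+69°): θ ← 55° +69° = 124°
rotate_crank_by(+58°): θ ← 124° +58° = 182°
crank pin P = (r cos θ, r sin θ) = (-49.969541, -1.744975)
h = r sin θ − e = -1.744975 − 3 = -4.744975
sin φ = h / L = -4.744975 / 165 = -0.02875742
φ = arcsin(-0.02875742) = -1.647906°

-1.6479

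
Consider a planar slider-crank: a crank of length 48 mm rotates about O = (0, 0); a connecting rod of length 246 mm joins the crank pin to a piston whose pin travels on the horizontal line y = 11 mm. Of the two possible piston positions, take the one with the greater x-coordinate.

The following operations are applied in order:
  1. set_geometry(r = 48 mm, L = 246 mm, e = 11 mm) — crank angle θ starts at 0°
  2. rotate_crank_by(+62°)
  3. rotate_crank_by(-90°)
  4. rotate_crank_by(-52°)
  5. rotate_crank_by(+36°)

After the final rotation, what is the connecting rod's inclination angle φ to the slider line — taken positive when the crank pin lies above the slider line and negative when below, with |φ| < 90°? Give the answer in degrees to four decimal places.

-10.3848

set_geometry: r = 48 mm, L = 246 mm, e = 11 mm; θ ← 0°
rotate_crank_by(+62°): θ ← 0° +62° = 62°
rotate_crank_by(-90°): θ ← 62° -90° = -28°
rotate_crank_by(-52°): θ ← -28° -52° = -80°
rotate_crank_by(+36°): θ ← -80° +36° = -44°
crank pin P = (r cos θ, r sin θ) = (34.528310, -33.343602)
h = r sin θ − e = -33.343602 − 11 = -44.343602
sin φ = h / L = -44.343602 / 246 = -0.18025854
φ = arcsin(-0.18025854) = -10.384820°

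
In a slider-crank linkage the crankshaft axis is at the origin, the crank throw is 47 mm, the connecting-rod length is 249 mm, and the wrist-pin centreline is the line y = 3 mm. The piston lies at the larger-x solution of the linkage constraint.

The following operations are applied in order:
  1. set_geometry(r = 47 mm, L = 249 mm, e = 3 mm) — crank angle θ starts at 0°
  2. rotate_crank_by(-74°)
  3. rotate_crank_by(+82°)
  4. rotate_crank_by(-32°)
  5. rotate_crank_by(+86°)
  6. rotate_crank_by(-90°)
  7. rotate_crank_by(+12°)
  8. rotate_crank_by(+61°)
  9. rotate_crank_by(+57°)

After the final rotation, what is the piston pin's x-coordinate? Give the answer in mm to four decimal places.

235.4919

set_geometry: r = 47 mm, L = 249 mm, e = 3 mm; θ ← 0°
rotate_crank_by(-74°): θ ← 0° -74° = -74°
rotate_crank_by(+82°): θ ← -74° +82° = 8°
rotate_crank_by(-32°): θ ← 8° -32° = -24°
rotate_crank_by(+86°): θ ← -24° +86° = 62°
rotate_crank_by(-90°): θ ← 62° -90° = -28°
rotate_crank_by(+12°): θ ← -28° +12° = -16°
rotate_crank_by(+61°): θ ← -16° +61° = 45°
rotate_crank_by(+57°): θ ← 45° +57° = 102°
crank pin P = (r cos θ, r sin θ) = (-9.771849, 45.972937)
h = r sin θ − e = 45.972937 − 3 = 42.972937
x = r cos θ + √(L² − h²) = -9.771849 + √(62001.0 − 1846.6733) = -9.771849 + 245.263790 = 235.491940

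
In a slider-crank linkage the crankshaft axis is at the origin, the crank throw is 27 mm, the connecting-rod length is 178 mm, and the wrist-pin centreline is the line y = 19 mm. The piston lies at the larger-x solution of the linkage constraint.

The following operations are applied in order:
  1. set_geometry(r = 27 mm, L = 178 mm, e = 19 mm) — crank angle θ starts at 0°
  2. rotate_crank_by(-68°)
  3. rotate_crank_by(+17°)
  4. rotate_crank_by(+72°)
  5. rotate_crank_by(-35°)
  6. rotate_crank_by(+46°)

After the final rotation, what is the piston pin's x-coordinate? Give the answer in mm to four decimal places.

200.8354

set_geometry: r = 27 mm, L = 178 mm, e = 19 mm; θ ← 0°
rotate_crank_by(-68°): θ ← 0° -68° = -68°
rotate_crank_by(+17°): θ ← -68° +17° = -51°
rotate_crank_by(+72°): θ ← -51° +72° = 21°
rotate_crank_by(-35°): θ ← 21° -35° = -14°
rotate_crank_by(+46°): θ ← -14° +46° = 32°
crank pin P = (r cos θ, r sin θ) = (22.897299, 14.307820)
h = r sin θ − e = 14.307820 − 19 = -4.692180
x = r cos θ + √(L² − h²) = 22.897299 + √(31684.0 − 22.0166) = 22.897299 + 177.938145 = 200.835444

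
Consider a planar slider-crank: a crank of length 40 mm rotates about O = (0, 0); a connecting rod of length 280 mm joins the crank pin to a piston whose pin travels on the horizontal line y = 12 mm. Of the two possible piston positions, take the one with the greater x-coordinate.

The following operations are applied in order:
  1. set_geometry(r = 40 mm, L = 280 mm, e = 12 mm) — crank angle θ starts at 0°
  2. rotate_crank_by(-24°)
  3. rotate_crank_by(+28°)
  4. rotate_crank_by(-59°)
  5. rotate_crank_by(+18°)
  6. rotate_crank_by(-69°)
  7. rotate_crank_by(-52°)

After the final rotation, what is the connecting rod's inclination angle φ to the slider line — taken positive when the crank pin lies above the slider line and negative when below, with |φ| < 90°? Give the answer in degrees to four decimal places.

-5.5303

set_geometry: r = 40 mm, L = 280 mm, e = 12 mm; θ ← 0°
rotate_crank_by(-24°): θ ← 0° -24° = -24°
rotate_crank_by(+28°): θ ← -24° +28° = 4°
rotate_crank_by(-59°): θ ← 4° -59° = -55°
rotate_crank_by(+18°): θ ← -55° +18° = -37°
rotate_crank_by(-69°): θ ← -37° -69° = -106°
rotate_crank_by(-52°): θ ← -106° -52° = -158°
crank pin P = (r cos θ, r sin θ) = (-37.087354, -14.984264)
h = r sin θ − e = -14.984264 − 12 = -26.984264
sin φ = h / L = -26.984264 / 280 = -0.09637237
φ = arcsin(-0.09637237) = -5.530313°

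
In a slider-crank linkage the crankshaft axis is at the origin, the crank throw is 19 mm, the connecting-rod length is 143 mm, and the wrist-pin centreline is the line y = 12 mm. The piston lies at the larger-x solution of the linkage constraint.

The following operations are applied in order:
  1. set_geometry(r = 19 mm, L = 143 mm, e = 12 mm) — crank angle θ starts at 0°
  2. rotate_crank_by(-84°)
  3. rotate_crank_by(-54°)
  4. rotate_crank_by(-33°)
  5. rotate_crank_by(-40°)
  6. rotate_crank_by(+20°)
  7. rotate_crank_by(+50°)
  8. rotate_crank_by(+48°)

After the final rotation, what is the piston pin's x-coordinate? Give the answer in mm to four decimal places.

set_geometry: r = 19 mm, L = 143 mm, e = 12 mm; θ ← 0°
rotate_crank_by(-84°): θ ← 0° -84° = -84°
rotate_crank_by(-54°): θ ← -84° -54° = -138°
rotate_crank_by(-33°): θ ← -138° -33° = -171°
rotate_crank_by(-40°): θ ← -171° -40° = -211°
rotate_crank_by(+20°): θ ← -211° +20° = -191°
rotate_crank_by(+50°): θ ← -191° +50° = -141°
rotate_crank_by(+48°): θ ← -141° +48° = -93°
crank pin P = (r cos θ, r sin θ) = (-0.994383, -18.973961)
h = r sin θ − e = -18.973961 − 12 = -30.973961
x = r cos θ + √(L² − h²) = -0.994383 + √(20449.0 − 959.3863) = -0.994383 + 139.605207 = 138.610824

138.6108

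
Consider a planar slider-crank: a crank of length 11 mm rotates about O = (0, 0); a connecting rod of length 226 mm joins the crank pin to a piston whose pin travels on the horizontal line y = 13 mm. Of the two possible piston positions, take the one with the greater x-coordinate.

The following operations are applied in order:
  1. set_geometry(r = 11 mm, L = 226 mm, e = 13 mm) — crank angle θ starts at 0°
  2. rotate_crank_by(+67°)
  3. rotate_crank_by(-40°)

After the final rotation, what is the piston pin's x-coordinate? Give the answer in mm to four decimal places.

set_geometry: r = 11 mm, L = 226 mm, e = 13 mm; θ ← 0°
rotate_crank_by(+67°): θ ← 0° +67° = 67°
rotate_crank_by(-40°): θ ← 67° -40° = 27°
crank pin P = (r cos θ, r sin θ) = (9.801072, 4.993895)
h = r sin θ − e = 4.993895 − 13 = -8.006105
x = r cos θ + √(L² − h²) = 9.801072 + √(51076.0 − 64.0977) = 9.801072 + 225.858146 = 235.659218

235.6592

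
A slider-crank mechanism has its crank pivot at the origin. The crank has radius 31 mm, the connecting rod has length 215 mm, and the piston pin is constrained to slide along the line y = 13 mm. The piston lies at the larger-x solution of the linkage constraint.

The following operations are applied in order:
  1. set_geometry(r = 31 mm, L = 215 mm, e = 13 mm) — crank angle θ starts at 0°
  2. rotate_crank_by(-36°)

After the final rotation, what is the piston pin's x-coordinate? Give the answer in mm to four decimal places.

set_geometry: r = 31 mm, L = 215 mm, e = 13 mm; θ ← 0°
rotate_crank_by(-36°): θ ← 0° -36° = -36°
crank pin P = (r cos θ, r sin θ) = (25.079527, -18.221343)
h = r sin θ − e = -18.221343 − 13 = -31.221343
x = r cos θ + √(L² − h²) = 25.079527 + √(46225.0 − 974.7722) = 25.079527 + 212.721009 = 237.800536

237.8005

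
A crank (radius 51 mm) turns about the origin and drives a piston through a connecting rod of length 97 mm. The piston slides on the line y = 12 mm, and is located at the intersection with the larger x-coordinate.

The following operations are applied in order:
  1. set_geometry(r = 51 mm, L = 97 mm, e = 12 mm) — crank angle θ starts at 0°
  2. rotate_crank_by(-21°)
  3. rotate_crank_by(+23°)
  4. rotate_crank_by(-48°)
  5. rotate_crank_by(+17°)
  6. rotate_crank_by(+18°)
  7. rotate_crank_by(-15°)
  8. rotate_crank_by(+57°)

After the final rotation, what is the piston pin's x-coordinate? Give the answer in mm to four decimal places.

139.6606

set_geometry: r = 51 mm, L = 97 mm, e = 12 mm; θ ← 0°
rotate_crank_by(-21°): θ ← 0° -21° = -21°
rotate_crank_by(+23°): θ ← -21° +23° = 2°
rotate_crank_by(-48°): θ ← 2° -48° = -46°
rotate_crank_by(+17°): θ ← -46° +17° = -29°
rotate_crank_by(+18°): θ ← -29° +18° = -11°
rotate_crank_by(-15°): θ ← -11° -15° = -26°
rotate_crank_by(+57°): θ ← -26° +57° = 31°
crank pin P = (r cos θ, r sin θ) = (43.715532, 26.266942)
h = r sin θ − e = 26.266942 − 12 = 14.266942
x = r cos θ + √(L² − h²) = 43.715532 + √(9409.0 − 203.5456) = 43.715532 + 95.945059 = 139.660591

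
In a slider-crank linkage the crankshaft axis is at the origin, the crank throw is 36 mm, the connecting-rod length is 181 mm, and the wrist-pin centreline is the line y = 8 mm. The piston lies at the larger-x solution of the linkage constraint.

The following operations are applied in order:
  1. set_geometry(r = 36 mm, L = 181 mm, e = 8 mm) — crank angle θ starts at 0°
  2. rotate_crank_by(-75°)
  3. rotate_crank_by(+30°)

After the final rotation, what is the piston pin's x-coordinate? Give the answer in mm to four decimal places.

203.3370

set_geometry: r = 36 mm, L = 181 mm, e = 8 mm; θ ← 0°
rotate_crank_by(-75°): θ ← 0° -75° = -75°
rotate_crank_by(+30°): θ ← -75° +30° = -45°
crank pin P = (r cos θ, r sin θ) = (25.455844, -25.455844)
h = r sin θ − e = -25.455844 − 8 = -33.455844
x = r cos θ + √(L² − h²) = 25.455844 + √(32761.0 − 1119.2935) = 25.455844 + 177.881158 = 203.337002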